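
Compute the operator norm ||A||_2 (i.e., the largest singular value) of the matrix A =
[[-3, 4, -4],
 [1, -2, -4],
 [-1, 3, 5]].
||A||_2 ≈ 7.6602 (= sqrt(largest eigenvalue of A^T A))

||A||_2 = sigma_max(A) = sqrt(lambda_max(A^T A)). Form the symmetric matrix M = A^T A =
[[11, -17, 3],
 [-17, 29, 7],
 [3, 7, 57]].
Its characteristic polynomial (trace, sum of principal 2x2 minors, determinant of M give the coefficients) is
  p(λ) = det(λ I - M) = λ^3 - 97λ^2 + 2252λ - 196.
No integer candidate from the rational root theorem (±divisors of 196) is a root, so the roots are irrational. The cubic discriminant is Δ = 2087770672 > 0, so there are three distinct real roots. p(0) = -196 and p(1) = 1960 have opposite signs, so a root lies in (0, 1); Newton's method refines it to λ ≈ 0.0874. p(38) = 184 and p(39) = -586 have opposite signs, so a root lies in (38, 39); Newton's method refines it to λ ≈ 38.2347. p(58) = -776 and p(59) = 394 have opposite signs, so a root lies in (58, 59); Newton's method refines it to λ ≈ 58.6779. Check (Vieta): the three roots sum to 97, matching tr M = 97.
So the eigenvalues of A^T A are ≈ 0.0874, 38.2347, 58.6779 (all ≥ 0, as they must be for A^T A). The largest is λ_max ≈ 58.6779, hence ||A||_2 = sqrt(λ_max) ≈ 7.6602.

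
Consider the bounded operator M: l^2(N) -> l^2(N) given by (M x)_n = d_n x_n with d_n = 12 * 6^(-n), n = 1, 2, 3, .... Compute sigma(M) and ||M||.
sigma(M) = {12 * 6^(-n) : n ≥ 1} ∪ {0}; ||M|| = 2

A bounded diagonal operator on l^2 with diagonal entries d_n has spectrum equal to the closure of {d_n : n ≥ 1}: every d_n is an eigenvalue (with eigenvector e_n), so {d_n} ⊂ sigma(M); the spectrum is closed, so its closure is too; and for lambda not in the closure, (M - lambda I) has bounded inverse (the diagonal entries 1/(d_n - lambda) are bounded). For our sequence d_n = 12 * 6^(-n), n = 1, 2, 3, ...:
  - {d_n} = {12 * 6^(-n) : n ≥ 1}; the only limit point is 0
  - closure = {12 * 6^(-n) : n ≥ 1} ∪ {0}
For the norm: a diagonal operator has ||M|| = sup_n |d_n|. Here d_n = 12 * 6^(-n) is positive and decreasing, so sup_n |d_n| = d_1 = 12/6 = 2. So ||M|| = 2.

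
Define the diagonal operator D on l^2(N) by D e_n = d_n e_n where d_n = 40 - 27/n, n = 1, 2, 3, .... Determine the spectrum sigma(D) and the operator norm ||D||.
sigma(D) = {40 - 27/n : n ≥ 1} ∪ {40}; ||D|| = 40

A bounded diagonal operator on l^2 with diagonal entries d_n has spectrum equal to the closure of {d_n : n ≥ 1}: every d_n is an eigenvalue (with eigenvector e_n), so {d_n} ⊂ sigma(D); the spectrum is closed, so its closure is too; and for lambda not in the closure, (D - lambda I) has bounded inverse (the diagonal entries 1/(d_n - lambda) are bounded). For our sequence d_n = 40 - 27/n, n = 1, 2, 3, ...:
  - {d_n} = {40 - 27/n : n ≥ 1}; the only limit point is 40
  - closure = {40 - 27/n : n ≥ 1} ∪ {40}
For the norm: a diagonal operator has ||D|| = sup_n |d_n|. Here d_n = 40 - 27/n increases monotonically from d_1 = 13 toward 40, with all terms in [13, 40); so sup_n |d_n| = 40 (the supremum is the limit, not attained). So ||D|| = 40.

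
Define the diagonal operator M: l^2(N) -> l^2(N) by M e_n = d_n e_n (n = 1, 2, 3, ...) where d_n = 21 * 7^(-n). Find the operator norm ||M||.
||M|| = 3 (attained at n = 1)

For M diagonal, ||M|| = sup_n |d_n|. The sequence d_n = 21 * 7^(-n) is positive and strictly decreasing (ratio 7^(-1) < 1), so the supremum is d_1 = 21/7 = 3. Hence ||M|| = 3.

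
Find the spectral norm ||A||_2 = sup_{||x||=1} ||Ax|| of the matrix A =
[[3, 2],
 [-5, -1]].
||A||_2 = sqrt((39 + sqrt(1325))/2) ≈ 6.1401 (= sqrt(largest eigenvalue of A^T A))

||A||_2 = sigma_max(A) = sqrt(lambda_max(A^T A)). Form the symmetric matrix M = A^T A =
[[34, 11],
 [11, 5]].
Its characteristic polynomial (trace, determinant of M give the coefficients) is
  p(λ) = det(λ I - M) = λ^2 - 39λ + 49.
For λ^2 - 39λ + 49 the discriminant is 1325. It is nonnegative but not a perfect square, so the roots are real and irrational: λ = (39 ± sqrt(1325))/2 ≈ 37.7003, 1.2997.
So the eigenvalues of A^T A are ≈ 1.2997, 37.7003 (all ≥ 0, as they must be for A^T A). The largest is λ_max = (39 + sqrt(1325))/2 ≈ 37.7003, hence ||A||_2 = sqrt(λ_max) = sqrt((39 + sqrt(1325))/2) ≈ 6.1401.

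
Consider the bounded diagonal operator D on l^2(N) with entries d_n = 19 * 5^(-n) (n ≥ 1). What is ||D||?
||D|| = 19/5 (attained at n = 1)

For D diagonal, ||D|| = sup_n |d_n|. The sequence d_n = 19 * 5^(-n) is positive and strictly decreasing (ratio 5^(-1) < 1), so the supremum is d_1 = 19/5. Hence ||D|| = 19/5.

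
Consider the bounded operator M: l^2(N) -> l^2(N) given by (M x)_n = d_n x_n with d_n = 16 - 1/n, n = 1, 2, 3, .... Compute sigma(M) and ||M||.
sigma(M) = {16 - 1/n : n ≥ 1} ∪ {16}; ||M|| = 16

A bounded diagonal operator on l^2 with diagonal entries d_n has spectrum equal to the closure of {d_n : n ≥ 1}: every d_n is an eigenvalue (with eigenvector e_n), so {d_n} ⊂ sigma(M); the spectrum is closed, so its closure is too; and for lambda not in the closure, (M - lambda I) has bounded inverse (the diagonal entries 1/(d_n - lambda) are bounded). For our sequence d_n = 16 - 1/n, n = 1, 2, 3, ...:
  - {d_n} = {16 - 1/n : n ≥ 1}; the only limit point is 16
  - closure = {16 - 1/n : n ≥ 1} ∪ {16}
For the norm: a diagonal operator has ||M|| = sup_n |d_n|. Here d_n = 16 - 1/n increases monotonically from d_1 = 15 toward 16, with all terms in [15, 16); so sup_n |d_n| = 16 (the supremum is the limit, not attained). So ||M|| = 16.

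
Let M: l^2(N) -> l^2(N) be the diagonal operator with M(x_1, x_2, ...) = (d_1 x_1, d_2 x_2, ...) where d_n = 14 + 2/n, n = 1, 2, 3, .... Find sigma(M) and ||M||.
sigma(M) = {14 + 2/n : n ≥ 1} ∪ {14}; ||M|| = 16

A bounded diagonal operator on l^2 with diagonal entries d_n has spectrum equal to the closure of {d_n : n ≥ 1}: every d_n is an eigenvalue (with eigenvector e_n), so {d_n} ⊂ sigma(M); the spectrum is closed, so its closure is too; and for lambda not in the closure, (M - lambda I) has bounded inverse (the diagonal entries 1/(d_n - lambda) are bounded). For our sequence d_n = 14 + 2/n, n = 1, 2, 3, ...:
  - {d_n} = {14 + 2/n : n ≥ 1}; the only limit point is 14
  - closure = {14 + 2/n : n ≥ 1} ∪ {14}
For the norm: a diagonal operator has ||M|| = sup_n |d_n|. Here d_n = 14 + 2/n is positive and decreasing, so sup_n |d_n| = d_1 = 14 + 2 = 16. So ||M|| = 16.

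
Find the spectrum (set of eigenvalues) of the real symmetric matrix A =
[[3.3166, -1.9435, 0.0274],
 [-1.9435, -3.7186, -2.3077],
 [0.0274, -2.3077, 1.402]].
sigma(A) ≈ {-5, 2, 4}

A is real symmetric, so its spectrum consists of real eigenvalues. Expanding the characteristic polynomial of the displayed matrix gives
  det(λ I - A) = p(λ) = λ^3 + (-1)λ^2 + (-22)λ + (40).
Solving p(λ) = 0 yields eigenvalues ≈ -5, 2, 4. (A is shown rounded to 4 decimals, so these recover the underlying integer eigenvalues to within that precision.)
Verification: the trace of A = 1 equals the sum of eigenvalues 1, and det(A) ≈ -40.0006 matches the eigenvalue product -40.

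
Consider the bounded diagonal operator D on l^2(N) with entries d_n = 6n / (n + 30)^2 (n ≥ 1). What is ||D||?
||D|| = 1/20 (attained at n = 30)

For D diagonal, ||D|| = sup_n |d_n|. Treat f(x) = 6x / (x + 30)^2 for real x > 0. By the quotient rule, f'(x) = 6(30 - x)/(x + 30)^3, which is positive for x < 30 and negative for x > 30. So f has a unique maximum at x = 30, and since 30 is a positive integer, the supremum over n ≥ 1 is attained at n = 30: d_30 = 6·30/(30 + 30)^2 = 6·30/3600 = 1/20. Hence ||D|| = 1/20.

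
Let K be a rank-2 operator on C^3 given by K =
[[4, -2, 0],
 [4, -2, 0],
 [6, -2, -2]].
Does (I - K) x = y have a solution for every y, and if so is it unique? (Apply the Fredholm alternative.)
(I - K) is invertible (det(I - K) = -3 ≠ 0), so for every y in C^3 the equation (I - K) x = y has a unique solution.

K has rank 2 and factors as K = U V^T = u1 v1^T + u2 v2^T with u1 = (-2, -2, 0), v1 = (-2, 1, 0), u2 = (0, 0, 2), v2 = (3, -1, -1) (multiplying out reproduces the displayed K). The nonzero eigenvalues of U V^T coincide with those of the 2 x 2 matrix G = V^T U = [[v1·u1, v1·u2], [v2·u1, v2·u2]] = [[2, 0], [-4, -2]], and by the Sylvester determinant identity det(I_3 - U V^T) = det(I_2 - V^T U) = det([[-1, 0], [4, 3]]) = (-1)(3) - (0)(4) = -3. (Direct check: I - K =
[[-3, 2, 0],
 [-4, 3, 0],
 [-6, 2, 3]]
has determinant -3.) The finite-dimensional Fredholm alternative says: either (I - K) is invertible, or ker(I - K) ≠ {0} and then range(I - K) = ker((I - K)^*)^⊥, with dim ker(I - K) = dim ker((I - K)^*). Since det(I - K) ≠ 0, 1 is not an eigenvalue of K and ker(I - K) = {0}, so we are in the first case: for every y there is a unique x = (I - K)^(-1) y. (Explicitly, by the Woodbury identity, (I - U V^T)^(-1) = I + U (I_2 - G)^(-1) V^T.)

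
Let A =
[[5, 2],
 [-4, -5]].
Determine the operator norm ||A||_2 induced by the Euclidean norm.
||A||_2 = sqrt((70 + sqrt(3744))/2) ≈ 8.099 (= sqrt(largest eigenvalue of A^T A))

||A||_2 = sigma_max(A) = sqrt(lambda_max(A^T A)). Form the symmetric matrix M = A^T A =
[[41, 30],
 [30, 29]].
Its characteristic polynomial (trace, determinant of M give the coefficients) is
  p(λ) = det(λ I - M) = λ^2 - 70λ + 289.
For λ^2 - 70λ + 289 the discriminant is 3744. It is nonnegative but not a perfect square, so the roots are real and irrational: λ = (70 ± sqrt(3744))/2 ≈ 65.5941, 4.4059.
So the eigenvalues of A^T A are ≈ 4.4059, 65.5941 (all ≥ 0, as they must be for A^T A). The largest is λ_max = (70 + sqrt(3744))/2 ≈ 65.5941, hence ||A||_2 = sqrt(λ_max) = sqrt((70 + sqrt(3744))/2) ≈ 8.099.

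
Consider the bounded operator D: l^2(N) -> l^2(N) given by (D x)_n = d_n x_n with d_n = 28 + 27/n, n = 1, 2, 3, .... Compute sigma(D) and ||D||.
sigma(D) = {28 + 27/n : n ≥ 1} ∪ {28}; ||D|| = 55

A bounded diagonal operator on l^2 with diagonal entries d_n has spectrum equal to the closure of {d_n : n ≥ 1}: every d_n is an eigenvalue (with eigenvector e_n), so {d_n} ⊂ sigma(D); the spectrum is closed, so its closure is too; and for lambda not in the closure, (D - lambda I) has bounded inverse (the diagonal entries 1/(d_n - lambda) are bounded). For our sequence d_n = 28 + 27/n, n = 1, 2, 3, ...:
  - {d_n} = {28 + 27/n : n ≥ 1}; the only limit point is 28
  - closure = {28 + 27/n : n ≥ 1} ∪ {28}
For the norm: a diagonal operator has ||D|| = sup_n |d_n|. Here d_n = 28 + 27/n is positive and decreasing, so sup_n |d_n| = d_1 = 28 + 27 = 55. So ||D|| = 55.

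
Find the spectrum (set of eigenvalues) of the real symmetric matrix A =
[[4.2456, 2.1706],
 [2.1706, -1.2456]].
sigma(A) ≈ {-2, 5}

A is real symmetric, so its spectrum consists of real eigenvalues. Expanding the characteristic polynomial of the displayed matrix gives
  det(λ I - A) = p(λ) = λ^2 + (-3)λ + (-10).
Solving p(λ) = 0 yields eigenvalues ≈ -2, 5. (A is shown rounded to 4 decimals, so these recover the underlying integer eigenvalues to within that precision.)
Verification: the trace of A = 3 equals the sum of eigenvalues 3, and det(A) ≈ -9.9998 matches the eigenvalue product -10.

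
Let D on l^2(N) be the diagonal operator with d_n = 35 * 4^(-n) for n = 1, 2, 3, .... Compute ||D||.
||D|| = 35/4 (attained at n = 1)

For D diagonal, ||D|| = sup_n |d_n|. The sequence d_n = 35 * 4^(-n) is positive and strictly decreasing (ratio 4^(-1) < 1), so the supremum is d_1 = 35/4. Hence ||D|| = 35/4.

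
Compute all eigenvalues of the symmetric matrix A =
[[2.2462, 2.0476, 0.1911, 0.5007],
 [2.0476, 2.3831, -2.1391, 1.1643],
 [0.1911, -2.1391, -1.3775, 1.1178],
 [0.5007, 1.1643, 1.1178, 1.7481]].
sigma(A) ≈ {-3, 1, 2, 5}

A is real symmetric, so its spectrum consists of real eigenvalues. Expanding the characteristic polynomial of the displayed matrix gives
  det(λ I - A) = p(λ) = λ^4 + (-5)λ^3 + (-7)λ^2 + (41)λ + (-30).
Solving p(λ) = 0 yields eigenvalues ≈ -3, 1, 2, 5. (A is shown rounded to 4 decimals, so these recover the underlying integer eigenvalues to within that precision.)
Verification: the trace of A = 5 equals the sum of eigenvalues 5, and det(A) ≈ -29.9996 matches the eigenvalue product -30.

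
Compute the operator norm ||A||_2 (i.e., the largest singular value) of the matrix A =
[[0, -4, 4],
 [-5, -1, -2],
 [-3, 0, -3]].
||A||_2 ≈ 7.1881 (= sqrt(largest eigenvalue of A^T A))

||A||_2 = sigma_max(A) = sqrt(lambda_max(A^T A)). Form the symmetric matrix M = A^T A =
[[34, 5, 19],
 [5, 17, -14],
 [19, -14, 29]].
Its characteristic polynomial (trace, sum of principal 2x2 minors, determinant of M give the coefficients) is
  p(λ) = det(λ I - M) = λ^3 - 80λ^2 + 1475λ - 576.
No integer candidate from the rational root theorem (±divisors of 576) is a root, so the roots are irrational. The cubic discriminant is Δ = 1122630548 > 0, so there are three distinct real roots. p(0) = -576 and p(1) = 820 have opposite signs, so a root lies in (0, 1); Newton's method refines it to λ ≈ 0.3991. p(27) = 612 and p(28) = -44 have opposite signs, so a root lies in (27, 28); Newton's method refines it to λ ≈ 27.9326. p(51) = -780 and p(52) = 412 have opposite signs, so a root lies in (51, 52); Newton's method refines it to λ ≈ 51.6682. Check (Vieta): the three roots sum to 80, matching tr M = 80.
So the eigenvalues of A^T A are ≈ 0.3991, 27.9326, 51.6682 (all ≥ 0, as they must be for A^T A). The largest is λ_max ≈ 51.6682, hence ||A||_2 = sqrt(λ_max) ≈ 7.1881.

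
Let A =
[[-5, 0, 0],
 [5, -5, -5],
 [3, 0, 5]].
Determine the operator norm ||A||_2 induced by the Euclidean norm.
||A||_2 ≈ 9.2528 (= sqrt(largest eigenvalue of A^T A))

||A||_2 = sigma_max(A) = sqrt(lambda_max(A^T A)). Form the symmetric matrix M = A^T A =
[[59, -25, -10],
 [-25, 25, 25],
 [-10, 25, 50]].
Its characteristic polynomial (trace, sum of principal 2x2 minors, determinant of M give the coefficients) is
  p(λ) = det(λ I - M) = λ^3 - 134λ^2 + 4325λ - 15625.
No integer candidate from the rational root theorem (±divisors of 15625) is a root, so the roots are irrational. The cubic discriminant is Δ = 18296030625 > 0, so there are three distinct real roots. p(4) = -405 and p(5) = 2775 have opposite signs, so a root lies in (4, 5); Newton's method refines it to λ ≈ 4.1233. p(44) = 435 and p(45) = -1225 have opposite signs, so a root lies in (44, 45); Newton's method refines it to λ ≈ 44.2621. p(85) = -2025 and p(86) = 1317 have opposite signs, so a root lies in (85, 86); Newton's method refines it to λ ≈ 85.6146. Check (Vieta): the three roots sum to 134, matching tr M = 134.
So the eigenvalues of A^T A are ≈ 4.1233, 44.2621, 85.6146 (all ≥ 0, as they must be for A^T A). The largest is λ_max ≈ 85.6146, hence ||A||_2 = sqrt(λ_max) ≈ 9.2528.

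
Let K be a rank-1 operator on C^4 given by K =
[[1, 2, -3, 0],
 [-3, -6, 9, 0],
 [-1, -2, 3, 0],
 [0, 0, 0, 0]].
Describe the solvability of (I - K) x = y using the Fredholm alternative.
(I - K) is invertible (det(I - K) = 3 ≠ 0), so for every y in C^4 the equation (I - K) x = y has a unique solution.

K has rank 1, so it is an outer product K = u v^T: every row of K is a multiple of one row vector. Reading off the entries, u = (1, -3, -1, 0) and v = (1, 2, -3, 0) (row i of K equals u_i·v^T). A rank-one matrix u v^T satisfies K u = u (v·u) and kills the (3)-dimensional subspace v^⊥, so its characteristic polynomial is lambda^3 (lambda - v·u) with v·u = tr K = -2. Hence the eigenvalues of I - K are 1 (multiplicity 3) and 1 - (-2) = 3, so det(I - K) = 3. (Direct check: I - K =
[[0, -2, 3, 0],
 [3, 7, -9, 0],
 [1, 2, -2, 0],
 [0, 0, 0, 1]]
has determinant 3.) The finite-dimensional Fredholm alternative says: either (I - K) is invertible, or ker(I - K) ≠ {0} and then range(I - K) = ker((I - K)^*)^⊥, with dim ker(I - K) = dim ker((I - K)^*). Since det(I - K) ≠ 0, 1 is not an eigenvalue of K and ker(I - K) = {0}, so we are in the first case: for every y there is a unique x = (I - K)^(-1) y. Explicitly, by the Sherman–Morrison formula, (I - u v^T)^(-1) = I + u v^T/(1 - v·u), i.e. (I - K)^(-1) = I + K/(3).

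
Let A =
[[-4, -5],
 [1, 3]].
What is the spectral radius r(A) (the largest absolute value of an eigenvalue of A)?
r(A) = (1 + sqrt(29))/2 ≈ 3.1926

The eigenvalues of A are the roots of its characteristic polynomial. With M = A (coefficients from the trace and determinant):
  p(λ) = det(λ I - M) = λ^2 + λ - 7.
For λ^2 + λ - 7 the discriminant is 29. It is nonnegative but not a perfect square, so the roots are real and irrational: λ = (-1 ± sqrt(29))/2 ≈ 2.1926, -3.1926.
Thus the eigenvalues (to 4 decimals) are 2.1926 (modulus 2.1926); -3.1926 (modulus 3.1926). The spectral radius is the largest modulus: r(A) = (1 + sqrt(29))/2 ≈ 3.1926. (Cross-check: r(A) ≤ ||A||_2 ≈ 7.0725; equality holds whenever A is normal, though it can also hold for some non-normal A.)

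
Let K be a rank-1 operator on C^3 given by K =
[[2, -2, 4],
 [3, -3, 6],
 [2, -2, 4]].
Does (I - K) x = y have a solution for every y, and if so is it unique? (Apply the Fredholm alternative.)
(I - K) is invertible (det(I - K) = -2 ≠ 0), so for every y in C^3 the equation (I - K) x = y has a unique solution.

K has rank 1, so it is an outer product K = u v^T: every row of K is a multiple of one row vector. Reading off the entries, u = (2, 3, 2) and v = (1, -1, 2) (row i of K equals u_i·v^T). A rank-one matrix u v^T satisfies K u = u (v·u) and kills the (2)-dimensional subspace v^⊥, so its characteristic polynomial is lambda^2 (lambda - v·u) with v·u = tr K = 3. Hence the eigenvalues of I - K are 1 (multiplicity 2) and 1 - (3) = -2, so det(I - K) = -2. (Direct check: I - K =
[[-1, 2, -4],
 [-3, 4, -6],
 [-2, 2, -3]]
has determinant -2.) The finite-dimensional Fredholm alternative says: either (I - K) is invertible, or ker(I - K) ≠ {0} and then range(I - K) = ker((I - K)^*)^⊥, with dim ker(I - K) = dim ker((I - K)^*). Since det(I - K) ≠ 0, 1 is not an eigenvalue of K and ker(I - K) = {0}, so we are in the first case: for every y there is a unique x = (I - K)^(-1) y. Explicitly, by the Sherman–Morrison formula, (I - u v^T)^(-1) = I + u v^T/(1 - v·u), i.e. (I - K)^(-1) = I + K/(-2).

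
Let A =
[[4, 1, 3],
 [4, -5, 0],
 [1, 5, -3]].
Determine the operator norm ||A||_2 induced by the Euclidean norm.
||A||_2 ≈ 7.8256 (= sqrt(largest eigenvalue of A^T A))

||A||_2 = sigma_max(A) = sqrt(lambda_max(A^T A)). Form the symmetric matrix M = A^T A =
[[33, -11, 9],
 [-11, 51, -12],
 [9, -12, 18]].
Its characteristic polynomial (trace, sum of principal 2x2 minors, determinant of M give the coefficients) is
  p(λ) = det(λ I - M) = λ^3 - 102λ^2 + 2849λ - 21609.
No integer candidate from the rational root theorem (±divisors of 21609) is a root, so the roots are irrational. The cubic discriminant is Δ = 645518209 > 0, so there are three distinct real roots. p(12) = -381 and p(13) = 387 have opposite signs, so a root lies in (12, 13); Newton's method refines it to λ ≈ 12.4751. p(28) = 147 and p(29) = -381 have opposite signs, so a root lies in (28, 29); Newton's method refines it to λ ≈ 28.2849. p(61) = -381 and p(62) = 1269 have opposite signs, so a root lies in (61, 62); Newton's method refines it to λ ≈ 61.24. Check (Vieta): the three roots sum to 102, matching tr M = 102.
So the eigenvalues of A^T A are ≈ 12.4751, 28.2849, 61.24 (all ≥ 0, as they must be for A^T A). The largest is λ_max ≈ 61.24, hence ||A||_2 = sqrt(λ_max) ≈ 7.8256.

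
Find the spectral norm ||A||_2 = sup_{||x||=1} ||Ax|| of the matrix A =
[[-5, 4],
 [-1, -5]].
||A||_2 = sqrt((67 + sqrt(1125))/2) ≈ 7.0902 (= sqrt(largest eigenvalue of A^T A))

||A||_2 = sigma_max(A) = sqrt(lambda_max(A^T A)). Form the symmetric matrix M = A^T A =
[[26, -15],
 [-15, 41]].
Its characteristic polynomial (trace, determinant of M give the coefficients) is
  p(λ) = det(λ I - M) = λ^2 - 67λ + 841.
For λ^2 - 67λ + 841 the discriminant is 1125. It is nonnegative but not a perfect square, so the roots are real and irrational: λ = (67 ± sqrt(1125))/2 ≈ 50.2705, 16.7295.
So the eigenvalues of A^T A are ≈ 16.7295, 50.2705 (all ≥ 0, as they must be for A^T A). The largest is λ_max = (67 + sqrt(1125))/2 ≈ 50.2705, hence ||A||_2 = sqrt(λ_max) = sqrt((67 + sqrt(1125))/2) ≈ 7.0902.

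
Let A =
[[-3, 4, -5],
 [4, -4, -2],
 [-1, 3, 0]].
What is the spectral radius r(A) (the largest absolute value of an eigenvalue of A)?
r(A) ≈ 8.1263

The eigenvalues of A are the roots of its characteristic polynomial. With M = A (coefficients from the trace, the sum of principal 2x2 minors, and det A):
  p(λ) = det(λ I - M) = λ^3 + 7λ^2 - 3λ + 50.
No integer candidate from the rational root theorem (±divisors of 50) is a root, so the roots are irrational. The cubic discriminant is Δ = -154451 < 0, so there is one real root and a complex-conjugate pair. p(-9) = -85 and p(-8) = 10 have opposite signs, so a root lies in (-9, -8); Newton's method refines it to λ ≈ -8.1263. Dividing out (λ - (-8.1263)) leaves approximately λ^2 - 1.1263λ + 6.1528. For λ^2 - 1.1263λ + 6.1528 the discriminant is -23.3428. It is negative, so the remaining roots are the complex-conjugate pair λ ≈ 0.5632 ± 2.4157i. Their product equals the constant term, so |λ|^2 ≈ 6.1528 and |λ| ≈ 2.4805.
Thus the eigenvalues (to 4 decimals) are -8.1263 (modulus 8.1263); 0.5632 ± 2.4157i (modulus 2.4805). The spectral radius is the largest modulus: r(A) ≈ 8.1263. (Cross-check: r(A) ≤ ||A||_2 ≈ 8.3676; equality holds whenever A is normal, though it can also hold for some non-normal A.)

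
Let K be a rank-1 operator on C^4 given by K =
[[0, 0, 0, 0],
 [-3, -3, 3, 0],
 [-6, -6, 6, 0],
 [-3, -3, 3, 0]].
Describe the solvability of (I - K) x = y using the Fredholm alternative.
(I - K) is invertible (det(I - K) = -2 ≠ 0), so for every y in C^4 the equation (I - K) x = y has a unique solution.

K has rank 1, so it is an outer product K = u v^T: every row of K is a multiple of one row vector. Reading off the entries, u = (0, 1, 2, 1) and v = (-3, -3, 3, 0) (row i of K equals u_i·v^T). A rank-one matrix u v^T satisfies K u = u (v·u) and kills the (3)-dimensional subspace v^⊥, so its characteristic polynomial is lambda^3 (lambda - v·u) with v·u = tr K = 3. Hence the eigenvalues of I - K are 1 (multiplicity 3) and 1 - (3) = -2, so det(I - K) = -2. (Direct check: I - K =
[[1, 0, 0, 0],
 [3, 4, -3, 0],
 [6, 6, -5, 0],
 [3, 3, -3, 1]]
has determinant -2.) The finite-dimensional Fredholm alternative says: either (I - K) is invertible, or ker(I - K) ≠ {0} and then range(I - K) = ker((I - K)^*)^⊥, with dim ker(I - K) = dim ker((I - K)^*). Since det(I - K) ≠ 0, 1 is not an eigenvalue of K and ker(I - K) = {0}, so we are in the first case: for every y there is a unique x = (I - K)^(-1) y. Explicitly, by the Sherman–Morrison formula, (I - u v^T)^(-1) = I + u v^T/(1 - v·u), i.e. (I - K)^(-1) = I + K/(-2).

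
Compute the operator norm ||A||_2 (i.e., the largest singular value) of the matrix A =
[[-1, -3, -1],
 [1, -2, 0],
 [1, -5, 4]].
||A||_2 ≈ 6.947 (= sqrt(largest eigenvalue of A^T A))

||A||_2 = sigma_max(A) = sqrt(lambda_max(A^T A)). Form the symmetric matrix M = A^T A =
[[3, -4, 5],
 [-4, 38, -17],
 [5, -17, 17]].
Its characteristic polynomial (trace, sum of principal 2x2 minors, determinant of M give the coefficients) is
  p(λ) = det(λ I - M) = λ^3 - 58λ^2 + 481λ - 529.
No integer candidate from the rational root theorem (±divisors of 529) is a root, so the roots are irrational. The cubic discriminant is Δ = 178391897 > 0, so there are three distinct real roots. p(1) = -105 and p(2) = 209 have opposite signs, so a root lies in (1, 2); Newton's method refines it to λ ≈ 1.2986. p(8) = 119 and p(9) = -169 have opposite signs, so a root lies in (8, 9); Newton's method refines it to λ ≈ 8.4411. p(48) = -481 and p(49) = 1431 have opposite signs, so a root lies in (48, 49); Newton's method refines it to λ ≈ 48.2604. Check (Vieta): the three roots sum to 58, matching tr M = 58.
So the eigenvalues of A^T A are ≈ 1.2986, 8.4411, 48.2604 (all ≥ 0, as they must be for A^T A). The largest is λ_max ≈ 48.2604, hence ||A||_2 = sqrt(λ_max) ≈ 6.947.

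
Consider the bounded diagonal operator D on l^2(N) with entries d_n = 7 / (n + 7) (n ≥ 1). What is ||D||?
||D|| = 7/8 (attained at n = 1)

For D diagonal, ||D|| = sup_n |d_n| = sup_n 7/(n + 7). This is positive and strictly decreasing in n, so the supremum is attained at n = 1: d_1 = 7/(1 + 7) = 7/8. Hence ||D|| = 7/8.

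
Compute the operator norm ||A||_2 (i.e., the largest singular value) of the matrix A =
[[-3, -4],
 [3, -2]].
||A||_2 = sqrt((38 + sqrt(148))/2) ≈ 5.0083 (= sqrt(largest eigenvalue of A^T A))

||A||_2 = sigma_max(A) = sqrt(lambda_max(A^T A)). Form the symmetric matrix M = A^T A =
[[18, 6],
 [6, 20]].
Its characteristic polynomial (trace, determinant of M give the coefficients) is
  p(λ) = det(λ I - M) = λ^2 - 38λ + 324.
For λ^2 - 38λ + 324 the discriminant is 148. It is nonnegative but not a perfect square, so the roots are real and irrational: λ = (38 ± sqrt(148))/2 ≈ 25.0828, 12.9172.
So the eigenvalues of A^T A are ≈ 12.9172, 25.0828 (all ≥ 0, as they must be for A^T A). The largest is λ_max = (38 + sqrt(148))/2 ≈ 25.0828, hence ||A||_2 = sqrt(λ_max) = sqrt((38 + sqrt(148))/2) ≈ 5.0083.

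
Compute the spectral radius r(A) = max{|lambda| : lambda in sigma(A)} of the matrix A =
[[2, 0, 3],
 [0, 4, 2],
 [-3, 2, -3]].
r(A) ≈ 4.3579

The eigenvalues of A are the roots of its characteristic polynomial. With M = A (coefficients from the trace, the sum of principal 2x2 minors, and det A):
  p(λ) = det(λ I - M) = λ^3 - 3λ^2 - 5λ - 4.
No integer candidate from the rational root theorem (±divisors of 4) is a root, so the roots are irrational. The cubic discriminant is Δ = -1219 < 0, so there is one real root and a complex-conjugate pair. p(4) = -8 and p(5) = 21 have opposite signs, so a root lies in (4, 5); Newton's method refines it to λ ≈ 4.3579. Dividing out (λ - (4.3579)) leaves approximately λ^2 + 1.3579λ + 0.9179. For λ^2 + 1.3579λ + 0.9179 the discriminant is -1.8274. It is negative, so the remaining roots are the complex-conjugate pair λ ≈ -0.679 ± 0.6759i. Their product equals the constant term, so |λ|^2 ≈ 0.9179 and |λ| ≈ 0.9581.
Thus the eigenvalues (to 4 decimals) are 4.3579 (modulus 4.3579); -0.679 ± 0.6759i (modulus 0.9581). The spectral radius is the largest modulus: r(A) ≈ 4.3579. (Cross-check: r(A) ≤ ||A||_2 ≈ 5.786; equality holds whenever A is normal, though it can also hold for some non-normal A.)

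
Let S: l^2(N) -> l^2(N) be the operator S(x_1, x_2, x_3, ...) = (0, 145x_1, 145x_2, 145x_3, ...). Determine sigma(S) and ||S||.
sigma(S) = closed disk {z in C : |z| ≤ 145}; ||S|| = 145

Note S = 145·U where U is the unit right shift (U x)_k = x_{k-1} (with x_0 := 0); so ||S|| = 145||U|| and sigma(S) = 145·sigma(U). ||S x||^2 = sum_{k≥1} |145x_k|^2 = 21025||x||^2, so ||S|| = 145 and sigma(S) ⊂ {|z| ≤ 145}. For any |lambda| < 145, the equation (S - lambda I) x = 0 forces x_1 = 0, then 145x_k = lambda x_{k+1} ⇒ x = 0, so S has no eigenvalues. But (S - lambda I) is not surjective for |lambda| < 145: solving (S - lambda I) x = e_1 would require x_n proportional to (lambda/145)^(-n), which is not in l^2. So every |lambda| < 145 lies in the residual spectrum. The boundary |lambda| = 145 is in the approximate point spectrum (the spectrum is closed). Hence sigma(S) is the closed disk of radius 145.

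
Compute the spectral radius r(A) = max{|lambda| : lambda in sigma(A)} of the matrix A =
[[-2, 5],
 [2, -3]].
r(A) = (5 + sqrt(41))/2 ≈ 5.7016

The eigenvalues of A are the roots of its characteristic polynomial. With M = A (coefficients from the trace and determinant):
  p(λ) = det(λ I - M) = λ^2 + 5λ - 4.
For λ^2 + 5λ - 4 the discriminant is 41. It is nonnegative but not a perfect square, so the roots are real and irrational: λ = (-5 ± sqrt(41))/2 ≈ 0.7016, -5.7016.
Thus the eigenvalues (to 4 decimals) are 0.7016 (modulus 0.7016); -5.7016 (modulus 5.7016). The spectral radius is the largest modulus: r(A) = (5 + sqrt(41))/2 ≈ 5.7016. (Cross-check: r(A) ≤ ||A||_2 ≈ 6.451; equality holds whenever A is normal, though it can also hold for some non-normal A.)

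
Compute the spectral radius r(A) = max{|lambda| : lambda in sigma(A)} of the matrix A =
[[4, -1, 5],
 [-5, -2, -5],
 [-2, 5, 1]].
r(A) = sqrt(34) ≈ 5.831

The eigenvalues of A are the roots of its characteristic polynomial. With M = A (coefficients from the trace, the sum of principal 2x2 minors, and det A):
  p(λ) = det(λ I - M) = λ^3 - 3λ^2 + 24λ + 68.
By the rational root theorem any rational root is an integer divisor of 68. Testing λ = -2: p(-2) = -8 - 12 - 48 + 68 = 0, so λ = -2 is a root. Dividing out (λ + 2) leaves p(λ) = (λ + 2)(λ^2 - 5λ + 34). For λ^2 - 5λ + 34 the discriminant is -111. It is negative, so the roots are the complex-conjugate pair λ = 5/2 ± (sqrt(111)/2) i ≈ 2.5 ± 5.2678i. For a conjugate pair the product of the roots equals the constant term, so |λ|^2 = 34 and |λ| = sqrt(34) ≈ 5.831.
Thus the eigenvalues (to 4 decimals) are 2.5 ± 5.2678i (modulus 5.831); -2 (modulus 2). The spectral radius is the largest modulus: r(A) = sqrt(34) ≈ 5.831. (Cross-check: r(A) ≤ ||A||_2 ≈ 9.5631; equality holds whenever A is normal, though it can also hold for some non-normal A.)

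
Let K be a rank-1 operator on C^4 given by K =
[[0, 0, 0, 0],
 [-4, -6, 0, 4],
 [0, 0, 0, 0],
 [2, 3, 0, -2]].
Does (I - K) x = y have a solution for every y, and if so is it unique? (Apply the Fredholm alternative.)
(I - K) is invertible (det(I - K) = 9 ≠ 0), so for every y in C^4 the equation (I - K) x = y has a unique solution.

K has rank 1, so it is an outer product K = u v^T: every row of K is a multiple of one row vector. Reading off the entries, u = (0, -2, 0, 1) and v = (2, 3, 0, -2) (row i of K equals u_i·v^T). A rank-one matrix u v^T satisfies K u = u (v·u) and kills the (3)-dimensional subspace v^⊥, so its characteristic polynomial is lambda^3 (lambda - v·u) with v·u = tr K = -8. Hence the eigenvalues of I - K are 1 (multiplicity 3) and 1 - (-8) = 9, so det(I - K) = 9. (Direct check: I - K =
[[1, 0, 0, 0],
 [4, 7, 0, -4],
 [0, 0, 1, 0],
 [-2, -3, 0, 3]]
has determinant 9.) The finite-dimensional Fredholm alternative says: either (I - K) is invertible, or ker(I - K) ≠ {0} and then range(I - K) = ker((I - K)^*)^⊥, with dim ker(I - K) = dim ker((I - K)^*). Since det(I - K) ≠ 0, 1 is not an eigenvalue of K and ker(I - K) = {0}, so we are in the first case: for every y there is a unique x = (I - K)^(-1) y. Explicitly, by the Sherman–Morrison formula, (I - u v^T)^(-1) = I + u v^T/(1 - v·u), i.e. (I - K)^(-1) = I + K/(9).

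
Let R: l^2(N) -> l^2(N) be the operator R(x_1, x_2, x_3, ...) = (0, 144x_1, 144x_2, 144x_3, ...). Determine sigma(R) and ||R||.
sigma(R) = closed disk {z in C : |z| ≤ 144}; ||R|| = 144

Note R = 144·U where U is the unit right shift (U x)_k = x_{k-1} (with x_0 := 0); so ||R|| = 144||U|| and sigma(R) = 144·sigma(U). ||R x||^2 = sum_{k≥1} |144x_k|^2 = 20736||x||^2, so ||R|| = 144 and sigma(R) ⊂ {|z| ≤ 144}. For any |lambda| < 144, the equation (R - lambda I) x = 0 forces x_1 = 0, then 144x_k = lambda x_{k+1} ⇒ x = 0, so R has no eigenvalues. But (R - lambda I) is not surjective for |lambda| < 144: solving (R - lambda I) x = e_1 would require x_n proportional to (lambda/144)^(-n), which is not in l^2. So every |lambda| < 144 lies in the residual spectrum. The boundary |lambda| = 144 is in the approximate point spectrum (the spectrum is closed). Hence sigma(R) is the closed disk of radius 144.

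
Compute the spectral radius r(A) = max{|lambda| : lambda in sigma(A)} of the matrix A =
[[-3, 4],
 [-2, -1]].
r(A) = sqrt(11) ≈ 3.3166

The eigenvalues of A are the roots of its characteristic polynomial. With M = A (coefficients from the trace and determinant):
  p(λ) = det(λ I - M) = λ^2 + 4λ + 11.
For λ^2 + 4λ + 11 the discriminant is -28. It is negative, so the roots are the complex-conjugate pair λ = -2 ± (sqrt(28)/2) i ≈ -2 ± 2.6458i. For a conjugate pair the product of the roots equals the constant term, so |λ|^2 = 11 and |λ| = sqrt(11) ≈ 3.3166.
Thus the eigenvalues (to 4 decimals) are -2 ± 2.6458i (modulus 3.3166). The spectral radius is the largest modulus: r(A) = sqrt(11) ≈ 3.3166. (Cross-check: r(A) ≤ ||A||_2 ≈ 5.0198; equality holds whenever A is normal, though it can also hold for some non-normal A.)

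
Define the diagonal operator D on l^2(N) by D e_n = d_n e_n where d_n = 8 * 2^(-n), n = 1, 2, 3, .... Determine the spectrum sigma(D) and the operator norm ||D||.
sigma(D) = {8 * 2^(-n) : n ≥ 1} ∪ {0}; ||D|| = 4

A bounded diagonal operator on l^2 with diagonal entries d_n has spectrum equal to the closure of {d_n : n ≥ 1}: every d_n is an eigenvalue (with eigenvector e_n), so {d_n} ⊂ sigma(D); the spectrum is closed, so its closure is too; and for lambda not in the closure, (D - lambda I) has bounded inverse (the diagonal entries 1/(d_n - lambda) are bounded). For our sequence d_n = 8 * 2^(-n), n = 1, 2, 3, ...:
  - {d_n} = {8 * 2^(-n) : n ≥ 1}; the only limit point is 0
  - closure = {8 * 2^(-n) : n ≥ 1} ∪ {0}
For the norm: a diagonal operator has ||D|| = sup_n |d_n|. Here d_n = 8 * 2^(-n) is positive and decreasing, so sup_n |d_n| = d_1 = 8/2 = 4. So ||D|| = 4.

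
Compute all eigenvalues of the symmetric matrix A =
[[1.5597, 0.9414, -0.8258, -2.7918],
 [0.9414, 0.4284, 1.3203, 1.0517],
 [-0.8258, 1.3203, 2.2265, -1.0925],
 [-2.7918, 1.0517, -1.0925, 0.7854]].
sigma(A) ≈ {-3, 1, 3, 4}

A is real symmetric, so its spectrum consists of real eigenvalues. Expanding the characteristic polynomial of the displayed matrix gives
  det(λ I - A) = p(λ) = λ^4 + (-5)λ^3 + (-5)λ^2 + (45.0017)λ + (-36.0022).
Solving p(λ) = 0 yields eigenvalues ≈ -3, 1, 3, 4. (A is shown rounded to 4 decimals, so these recover the underlying integer eigenvalues to within that precision.)
Verification: the trace of A = 5 equals the sum of eigenvalues 5, and det(A) ≈ -36.0022 matches the eigenvalue product -36.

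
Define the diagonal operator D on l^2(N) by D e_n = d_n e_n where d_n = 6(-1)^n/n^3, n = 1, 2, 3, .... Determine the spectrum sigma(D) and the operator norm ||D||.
sigma(D) = {6(-1)^n/n^3 : n ≥ 1} ∪ {0}; ||D|| = 6

A bounded diagonal operator on l^2 with diagonal entries d_n has spectrum equal to the closure of {d_n : n ≥ 1}: every d_n is an eigenvalue (with eigenvector e_n), so {d_n} ⊂ sigma(D); the spectrum is closed, so its closure is too; and for lambda not in the closure, (D - lambda I) has bounded inverse (the diagonal entries 1/(d_n - lambda) are bounded). For our sequence d_n = 6(-1)^n/n^3, n = 1, 2, 3, ...:
  - {d_n} = {6(-1)^n/n^3 : n ≥ 1}; the only limit point is 0
  - closure = {6(-1)^n/n^3 : n ≥ 1} ∪ {0}
For the norm: a diagonal operator has ||D|| = sup_n |d_n|. Here |d_n| = 6/n^3 is decreasing, so sup_n |d_n| = |d_1| = 6. So ||D|| = 6.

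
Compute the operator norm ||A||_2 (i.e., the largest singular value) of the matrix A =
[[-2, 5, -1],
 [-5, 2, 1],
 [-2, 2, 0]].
||A||_2 = sqrt(57) ≈ 7.5498 (= sqrt(largest eigenvalue of A^T A))

||A||_2 = sigma_max(A) = sqrt(lambda_max(A^T A)). Form the symmetric matrix M = A^T A =
[[33, -24, -3],
 [-24, 33, -3],
 [-3, -3, 2]].
Its characteristic polynomial (trace, sum of principal 2x2 minors, determinant of M give the coefficients) is
  p(λ) = det(λ I - M) = λ^3 - 68λ^2 + 627λ.
The constant term is 0, so λ = 0 is a root. Dividing out λ leaves p(λ) = λ(λ^2 - 68λ + 627). For λ^2 - 68λ + 627 the discriminant is 2116. It is a perfect square (46^2), so the roots are rational: λ = (68 ± 46)/2 = 57, 11.
So the eigenvalues of A^T A are ≈ 0, 11, 57 (all ≥ 0, as they must be for A^T A). The largest is λ_max = 57, hence ||A||_2 = sqrt(λ_max) = sqrt(57) ≈ 7.5498.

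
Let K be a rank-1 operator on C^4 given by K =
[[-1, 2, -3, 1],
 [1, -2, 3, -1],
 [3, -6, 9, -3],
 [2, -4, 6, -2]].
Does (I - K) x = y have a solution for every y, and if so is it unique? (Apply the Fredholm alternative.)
(I - K) is invertible (det(I - K) = -3 ≠ 0), so for every y in C^4 the equation (I - K) x = y has a unique solution.

K has rank 1, so it is an outer product K = u v^T: every row of K is a multiple of one row vector. Reading off the entries, u = (-1, 1, 3, 2) and v = (1, -2, 3, -1) (row i of K equals u_i·v^T). A rank-one matrix u v^T satisfies K u = u (v·u) and kills the (3)-dimensional subspace v^⊥, so its characteristic polynomial is lambda^3 (lambda - v·u) with v·u = tr K = 4. Hence the eigenvalues of I - K are 1 (multiplicity 3) and 1 - (4) = -3, so det(I - K) = -3. (Direct check: I - K =
[[2, -2, 3, -1],
 [-1, 3, -3, 1],
 [-3, 6, -8, 3],
 [-2, 4, -6, 3]]
has determinant -3.) The finite-dimensional Fredholm alternative says: either (I - K) is invertible, or ker(I - K) ≠ {0} and then range(I - K) = ker((I - K)^*)^⊥, with dim ker(I - K) = dim ker((I - K)^*). Since det(I - K) ≠ 0, 1 is not an eigenvalue of K and ker(I - K) = {0}, so we are in the first case: for every y there is a unique x = (I - K)^(-1) y. Explicitly, by the Sherman–Morrison formula, (I - u v^T)^(-1) = I + u v^T/(1 - v·u), i.e. (I - K)^(-1) = I + K/(-3).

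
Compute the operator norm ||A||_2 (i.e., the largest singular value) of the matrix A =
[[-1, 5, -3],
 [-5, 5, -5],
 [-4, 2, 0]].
||A||_2 ≈ 10.748 (= sqrt(largest eigenvalue of A^T A))

||A||_2 = sigma_max(A) = sqrt(lambda_max(A^T A)). Form the symmetric matrix M = A^T A =
[[42, -38, 28],
 [-38, 54, -40],
 [28, -40, 34]].
Its characteristic polynomial (trace, sum of principal 2x2 minors, determinant of M give the coefficients) is
  p(λ) = det(λ I - M) = λ^3 - 130λ^2 + 1704λ - 3600.
No integer candidate from the rational root theorem (±divisors of 3600) is a root, so the roots are irrational. The cubic discriminant is Δ = 11647839744 > 0, so there are three distinct real roots. p(2) = -704 and p(3) = 369 have opposite signs, so a root lies in (2, 3); Newton's method refines it to λ ≈ 2.6295. p(11) = 745 and p(12) = -144 have opposite signs, so a root lies in (11, 12); Newton's method refines it to λ ≈ 11.8516. p(115) = -6015 and p(116) = 5680 have opposite signs, so a root lies in (115, 116); Newton's method refines it to λ ≈ 115.5189. Check (Vieta): the three roots sum to 130, matching tr M = 130.
So the eigenvalues of A^T A are ≈ 2.6295, 11.8516, 115.5189 (all ≥ 0, as they must be for A^T A). The largest is λ_max ≈ 115.5189, hence ||A||_2 = sqrt(λ_max) ≈ 10.748.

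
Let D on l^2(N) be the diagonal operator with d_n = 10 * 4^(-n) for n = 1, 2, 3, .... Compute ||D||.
||D|| = 5/2 (attained at n = 1)

For D diagonal, ||D|| = sup_n |d_n|. The sequence d_n = 10 * 4^(-n) is positive and strictly decreasing (ratio 4^(-1) < 1), so the supremum is d_1 = 10/4 = 5/2. Hence ||D|| = 5/2.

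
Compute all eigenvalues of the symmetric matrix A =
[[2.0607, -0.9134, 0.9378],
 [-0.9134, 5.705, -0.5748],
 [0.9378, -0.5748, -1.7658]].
sigma(A) ≈ {-2, 2, 6}

A is real symmetric, so its spectrum consists of real eigenvalues. Expanding the characteristic polynomial of the displayed matrix gives
  det(λ I - A) = p(λ) = λ^3 + (-6)λ^2 + (-4)λ + (24).
Solving p(λ) = 0 yields eigenvalues ≈ -2, 2, 6. (A is shown rounded to 4 decimals, so these recover the underlying integer eigenvalues to within that precision.)
Verification: the trace of A = 6 equals the sum of eigenvalues 6, and det(A) ≈ -23.9995 matches the eigenvalue product -24.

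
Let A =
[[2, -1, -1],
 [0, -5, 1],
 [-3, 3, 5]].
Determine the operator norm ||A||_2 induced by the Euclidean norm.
||A||_2 ≈ 7.2199 (= sqrt(largest eigenvalue of A^T A))

||A||_2 = sigma_max(A) = sqrt(lambda_max(A^T A)). Form the symmetric matrix M = A^T A =
[[13, -11, -17],
 [-11, 35, 11],
 [-17, 11, 27]].
Its characteristic polynomial (trace, sum of principal 2x2 minors, determinant of M give the coefficients) is
  p(λ) = det(λ I - M) = λ^3 - 75λ^2 + 1220λ - 1444.
No integer candidate from the rational root theorem (±divisors of 1444) is a root, so the roots are irrational. The cubic discriminant is Δ = 994077328 > 0, so there are three distinct real roots. p(1) = -298 and p(2) = 704 have opposite signs, so a root lies in (1, 2); Newton's method refines it to λ ≈ 1.2831. p(21) = 362 and p(22) = -256 have opposite signs, so a root lies in (21, 22); Newton's method refines it to λ ≈ 21.5898. p(52) = -196 and p(53) = 1418 have opposite signs, so a root lies in (52, 53); Newton's method refines it to λ ≈ 52.1271. Check (Vieta): the three roots sum to 75, matching tr M = 75.
So the eigenvalues of A^T A are ≈ 1.2831, 21.5898, 52.1271 (all ≥ 0, as they must be for A^T A). The largest is λ_max ≈ 52.1271, hence ||A||_2 = sqrt(λ_max) ≈ 7.2199.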